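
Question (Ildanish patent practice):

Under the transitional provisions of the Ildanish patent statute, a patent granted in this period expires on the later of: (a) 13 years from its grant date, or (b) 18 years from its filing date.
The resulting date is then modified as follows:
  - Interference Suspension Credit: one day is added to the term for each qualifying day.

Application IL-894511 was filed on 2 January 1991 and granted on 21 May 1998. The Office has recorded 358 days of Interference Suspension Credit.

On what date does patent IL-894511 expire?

2012-05-13

(a) grant + 13 years → 21 May 2011.
(b) filing + 18 years → 2 January 2009.
Later of the two: 21 May 2011.
Interference Suspension Credit: +358 days → 13 May 2012.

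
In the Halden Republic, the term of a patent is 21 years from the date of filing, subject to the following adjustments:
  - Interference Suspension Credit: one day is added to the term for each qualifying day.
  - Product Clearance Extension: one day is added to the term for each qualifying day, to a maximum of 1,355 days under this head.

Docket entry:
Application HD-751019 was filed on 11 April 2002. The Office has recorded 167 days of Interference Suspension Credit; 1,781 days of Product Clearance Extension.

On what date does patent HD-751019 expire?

June 11, 2027

Base term: filing date + 21 years → 11 April 2023.
Interference Suspension Credit: +167 days → 25 September 2023.
Product Clearance Extension: 1781 days claimed exceeds the 1355-day cap, so +1355 days → 11 June 2027.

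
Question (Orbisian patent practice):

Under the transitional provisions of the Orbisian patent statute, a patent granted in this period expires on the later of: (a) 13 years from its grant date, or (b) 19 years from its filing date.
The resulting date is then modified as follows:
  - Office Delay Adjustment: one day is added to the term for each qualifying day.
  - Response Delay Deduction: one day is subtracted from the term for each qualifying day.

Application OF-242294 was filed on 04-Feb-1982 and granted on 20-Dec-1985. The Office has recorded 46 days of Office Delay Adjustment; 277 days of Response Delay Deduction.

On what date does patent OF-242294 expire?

2000-06-18

(a) grant + 13 years → 20 December 1998.
(b) filing + 19 years → 4 February 2001.
Later of the two: 4 February 2001.
Office Delay Adjustment: +46 days → 22 March 2001.
Response Delay Deduction: −277 days → 18 June 2000.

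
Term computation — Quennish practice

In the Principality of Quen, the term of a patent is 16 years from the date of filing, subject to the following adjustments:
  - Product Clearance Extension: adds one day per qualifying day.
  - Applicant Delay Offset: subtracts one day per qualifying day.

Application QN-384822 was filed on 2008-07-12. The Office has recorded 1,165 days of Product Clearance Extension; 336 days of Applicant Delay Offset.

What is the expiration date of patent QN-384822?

Base term: filing date + 16 years → 12 July 2024.
Product Clearance Extension: +1165 days → 20 September 2027.
Applicant Delay Offset: −336 days → 19 October 2026.

October 19, 2026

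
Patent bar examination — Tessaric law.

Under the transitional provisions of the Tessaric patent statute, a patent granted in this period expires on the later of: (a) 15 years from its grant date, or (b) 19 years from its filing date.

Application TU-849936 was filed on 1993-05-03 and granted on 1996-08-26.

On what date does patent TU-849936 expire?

2012-05-03

(a) grant + 15 years → 26 August 2011.
(b) filing + 19 years → 3 May 2012.
Later of the two: 3 May 2012.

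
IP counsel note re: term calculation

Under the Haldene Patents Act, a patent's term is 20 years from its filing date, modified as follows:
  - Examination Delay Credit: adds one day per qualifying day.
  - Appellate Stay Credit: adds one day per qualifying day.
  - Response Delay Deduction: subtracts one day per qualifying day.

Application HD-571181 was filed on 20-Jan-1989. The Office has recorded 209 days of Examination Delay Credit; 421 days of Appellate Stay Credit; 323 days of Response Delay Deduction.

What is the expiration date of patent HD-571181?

2009-11-23

Base term: filing date + 20 years → 20 January 2009.
Examination Delay Credit: +209 days → 17 August 2009.
Appellate Stay Credit: +421 days → 12 October 2010.
Response Delay Deduction: −323 days → 23 November 2009.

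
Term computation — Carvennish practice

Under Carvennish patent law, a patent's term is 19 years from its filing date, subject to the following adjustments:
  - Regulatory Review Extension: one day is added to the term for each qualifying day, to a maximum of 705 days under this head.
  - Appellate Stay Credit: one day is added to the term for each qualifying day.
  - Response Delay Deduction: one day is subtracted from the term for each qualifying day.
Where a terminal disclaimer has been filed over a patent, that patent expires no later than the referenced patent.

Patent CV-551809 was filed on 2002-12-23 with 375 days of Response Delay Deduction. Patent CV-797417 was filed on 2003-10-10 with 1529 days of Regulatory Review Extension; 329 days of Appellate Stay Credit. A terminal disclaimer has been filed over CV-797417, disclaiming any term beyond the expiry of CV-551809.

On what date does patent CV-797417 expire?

Natural term of CV-797417:
  Base: filing + 19 years → 10 October 2022.
  Regulatory Review Extension: 1529 days claimed exceeds the 705-day cap, so +705 days → 14 September 2024.
  Appellate Stay Credit: +329 days → 9 August 2025.
Expiry of referenced patent CV-551809:
  Base: filing + 19 years → 23 December 2021.
  Response Delay Deduction: −375 days → 13 December 2020.
Terminal disclaimer: CV-797417 expires on the earlier of 9 August 2025 and 13 December 2020.

2020-12-13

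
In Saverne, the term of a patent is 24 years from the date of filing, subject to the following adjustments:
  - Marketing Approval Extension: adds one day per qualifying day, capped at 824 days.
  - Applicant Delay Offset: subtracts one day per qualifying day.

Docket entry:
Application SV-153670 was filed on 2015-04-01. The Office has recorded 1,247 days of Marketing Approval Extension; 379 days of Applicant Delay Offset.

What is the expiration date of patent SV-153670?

2040-06-19

Base term: filing date + 24 years → 1 April 2039.
Marketing Approval Extension: 1247 days claimed exceeds the 824-day cap, so +824 days → 3 July 2041.
Applicant Delay Offset: −379 days → 19 June 2040.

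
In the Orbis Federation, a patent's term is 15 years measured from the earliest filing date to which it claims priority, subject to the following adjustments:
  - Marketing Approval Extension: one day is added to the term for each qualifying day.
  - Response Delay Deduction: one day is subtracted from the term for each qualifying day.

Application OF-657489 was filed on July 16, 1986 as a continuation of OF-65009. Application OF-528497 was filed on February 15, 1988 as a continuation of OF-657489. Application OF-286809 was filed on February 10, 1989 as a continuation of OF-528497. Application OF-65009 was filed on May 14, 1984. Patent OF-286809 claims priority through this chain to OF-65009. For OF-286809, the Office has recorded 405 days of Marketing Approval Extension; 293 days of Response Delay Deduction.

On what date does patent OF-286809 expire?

September 3, 1999

Earliest priority filing: 14 May 1984.
Base term: 14 May 1984 + 15 years → 14 May 1999.
Marketing Approval Extension: +405 days → 22 June 2000.
Response Delay Deduction: −293 days → 3 September 1999.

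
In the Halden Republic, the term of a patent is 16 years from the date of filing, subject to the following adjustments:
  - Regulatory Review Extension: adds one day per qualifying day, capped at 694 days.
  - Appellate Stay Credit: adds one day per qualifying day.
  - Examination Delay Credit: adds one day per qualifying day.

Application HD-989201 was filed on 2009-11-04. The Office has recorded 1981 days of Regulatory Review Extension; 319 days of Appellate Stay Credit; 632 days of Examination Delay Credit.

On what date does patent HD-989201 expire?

Base term: filing date + 16 years → 4 November 2025.
Regulatory Review Extension: 1981 days claimed exceeds the 694-day cap, so +694 days → 29 September 2027.
Appellate Stay Credit: +319 days → 13 August 2028.
Examination Delay Credit: +632 days → 7 May 2030.

May 7, 2030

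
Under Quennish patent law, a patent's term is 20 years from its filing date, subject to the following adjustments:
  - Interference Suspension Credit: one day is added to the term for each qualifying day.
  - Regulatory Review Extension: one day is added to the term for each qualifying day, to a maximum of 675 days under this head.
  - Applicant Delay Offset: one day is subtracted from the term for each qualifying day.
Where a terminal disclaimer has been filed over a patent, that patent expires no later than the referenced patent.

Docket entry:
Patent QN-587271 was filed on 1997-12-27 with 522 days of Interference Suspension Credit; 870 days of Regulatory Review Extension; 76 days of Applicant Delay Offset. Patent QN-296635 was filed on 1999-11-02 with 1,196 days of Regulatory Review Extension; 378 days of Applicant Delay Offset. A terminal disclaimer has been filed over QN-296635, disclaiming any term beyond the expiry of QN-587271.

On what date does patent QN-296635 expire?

Natural term of QN-296635:
  Base: filing + 20 years → 2 November 2019.
  Regulatory Review Extension: 1196 days claimed exceeds the 675-day cap, so +675 days → 7 September 2021.
  Applicant Delay Offset: −378 days → 25 August 2020.
Expiry of referenced patent QN-587271:
  Base: filing + 20 years → 27 December 2017.
  Interference Suspension Credit: +522 days → 2 June 2019.
  Regulatory Review Extension: 870 days claimed exceeds the 675-day cap, so +675 days → 7 April 2021.
  Applicant Delay Offset: −76 days → 21 January 2021.
Terminal disclaimer: QN-296635 expires on the earlier of 25 August 2020 and 21 January 2021.

2020-08-25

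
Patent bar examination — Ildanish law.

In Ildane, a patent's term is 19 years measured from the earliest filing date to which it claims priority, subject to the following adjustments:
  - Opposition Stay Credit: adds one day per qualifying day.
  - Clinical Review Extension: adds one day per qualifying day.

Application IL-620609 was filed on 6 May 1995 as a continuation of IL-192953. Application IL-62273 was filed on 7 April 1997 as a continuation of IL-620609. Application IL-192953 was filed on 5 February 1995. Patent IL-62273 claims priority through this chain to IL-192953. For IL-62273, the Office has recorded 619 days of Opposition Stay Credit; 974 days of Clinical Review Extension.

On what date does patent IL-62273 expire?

June 17, 2018

Earliest priority filing: 5 February 1995.
Base term: 5 February 1995 + 19 years → 5 February 2014.
Opposition Stay Credit: +619 days → 17 October 2015.
Clinical Review Extension: +974 days → 17 June 2018.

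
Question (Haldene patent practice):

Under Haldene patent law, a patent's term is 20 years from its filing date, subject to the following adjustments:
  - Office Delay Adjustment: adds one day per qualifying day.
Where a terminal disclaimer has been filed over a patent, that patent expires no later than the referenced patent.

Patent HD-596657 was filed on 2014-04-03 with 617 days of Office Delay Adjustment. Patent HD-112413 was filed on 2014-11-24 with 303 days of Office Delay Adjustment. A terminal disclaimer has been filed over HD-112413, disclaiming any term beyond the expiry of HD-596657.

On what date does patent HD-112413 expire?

Natural term of HD-112413:
  Base: filing + 20 years → 24 November 2034.
  Office Delay Adjustment: +303 days → 23 September 2035.
Expiry of referenced patent HD-596657:
  Base: filing + 20 years → 3 April 2034.
  Office Delay Adjustment: +617 days → 11 December 2035.
Terminal disclaimer: HD-112413 expires on the earlier of 23 September 2035 and 11 December 2035.

September 23, 2035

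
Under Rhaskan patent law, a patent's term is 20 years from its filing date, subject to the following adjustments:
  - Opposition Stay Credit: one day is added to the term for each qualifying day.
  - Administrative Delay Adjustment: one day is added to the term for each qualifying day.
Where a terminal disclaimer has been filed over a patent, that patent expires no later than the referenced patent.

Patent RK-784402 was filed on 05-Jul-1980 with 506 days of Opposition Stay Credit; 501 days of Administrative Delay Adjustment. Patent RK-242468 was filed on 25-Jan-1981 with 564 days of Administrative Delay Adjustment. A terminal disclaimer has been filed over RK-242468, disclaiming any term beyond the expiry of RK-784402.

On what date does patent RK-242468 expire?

August 12, 2002

Natural term of RK-242468:
  Base: filing + 20 years → 25 January 2001.
  Administrative Delay Adjustment: +564 days → 12 August 2002.
Expiry of referenced patent RK-784402:
  Base: filing + 20 years → 5 July 2000.
  Opposition Stay Credit: +506 days → 23 November 2001.
  Administrative Delay Adjustment: +501 days → 8 April 2003.
Terminal disclaimer: RK-242468 expires on the earlier of 12 August 2002 and 8 April 2003.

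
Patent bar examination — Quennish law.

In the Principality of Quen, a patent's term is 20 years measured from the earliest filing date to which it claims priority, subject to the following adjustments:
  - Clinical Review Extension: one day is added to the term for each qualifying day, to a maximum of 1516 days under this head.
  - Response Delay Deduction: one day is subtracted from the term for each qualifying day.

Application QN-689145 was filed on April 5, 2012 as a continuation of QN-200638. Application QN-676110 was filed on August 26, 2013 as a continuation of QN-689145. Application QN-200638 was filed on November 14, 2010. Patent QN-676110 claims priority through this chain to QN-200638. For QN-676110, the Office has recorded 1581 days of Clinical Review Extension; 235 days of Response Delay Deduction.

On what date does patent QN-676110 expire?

May 18, 2034

Earliest priority filing: 14 November 2010.
Base term: 14 November 2010 + 20 years → 14 November 2030.
Clinical Review Extension: 1581 days claimed exceeds the 1516-day cap, so +1516 days → 8 January 2035.
Response Delay Deduction: −235 days → 18 May 2034.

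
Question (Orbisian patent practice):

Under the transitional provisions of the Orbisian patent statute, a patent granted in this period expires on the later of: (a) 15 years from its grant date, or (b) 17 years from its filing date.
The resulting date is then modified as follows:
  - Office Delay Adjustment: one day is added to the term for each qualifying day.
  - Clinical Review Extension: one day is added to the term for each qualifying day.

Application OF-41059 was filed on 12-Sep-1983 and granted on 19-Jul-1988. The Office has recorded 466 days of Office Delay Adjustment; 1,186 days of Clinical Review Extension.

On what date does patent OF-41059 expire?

January 26, 2008

(a) grant + 15 years → 19 July 2003.
(b) filing + 17 years → 12 September 2000.
Later of the two: 19 July 2003.
Office Delay Adjustment: +466 days → 27 October 2004.
Clinical Review Extension: +1186 days → 26 January 2008.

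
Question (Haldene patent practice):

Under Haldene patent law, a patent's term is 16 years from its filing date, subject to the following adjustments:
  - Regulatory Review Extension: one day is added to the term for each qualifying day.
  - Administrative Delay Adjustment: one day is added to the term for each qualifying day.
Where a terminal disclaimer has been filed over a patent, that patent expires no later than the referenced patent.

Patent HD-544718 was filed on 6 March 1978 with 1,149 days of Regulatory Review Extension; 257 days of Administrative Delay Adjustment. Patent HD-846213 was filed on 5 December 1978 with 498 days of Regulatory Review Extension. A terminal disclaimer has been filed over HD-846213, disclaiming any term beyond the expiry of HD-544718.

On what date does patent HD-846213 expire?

Natural term of HD-846213:
  Base: filing + 16 years → 5 December 1994.
  Regulatory Review Extension: +498 days → 16 April 1996.
Expiry of referenced patent HD-544718:
  Base: filing + 16 years → 6 March 1994.
  Regulatory Review Extension: +1149 days → 28 April 1997.
  Administrative Delay Adjustment: +257 days → 10 January 1998.
Terminal disclaimer: HD-846213 expires on the earlier of 16 April 1996 and 10 January 1998.

1996-04-16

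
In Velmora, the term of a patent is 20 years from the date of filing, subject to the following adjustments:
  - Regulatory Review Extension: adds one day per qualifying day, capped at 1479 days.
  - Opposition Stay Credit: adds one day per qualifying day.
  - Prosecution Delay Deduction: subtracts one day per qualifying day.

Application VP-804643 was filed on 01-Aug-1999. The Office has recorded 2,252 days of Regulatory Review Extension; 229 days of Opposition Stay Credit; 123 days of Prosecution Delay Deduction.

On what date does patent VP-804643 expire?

Base term: filing date + 20 years → 1 August 2019.
Regulatory Review Extension: 2252 days claimed exceeds the 1479-day cap, so +1479 days → 19 August 2023.
Opposition Stay Credit: +229 days → 4 April 2024.
Prosecution Delay Deduction: −123 days → 3 December 2023.

December 3, 2023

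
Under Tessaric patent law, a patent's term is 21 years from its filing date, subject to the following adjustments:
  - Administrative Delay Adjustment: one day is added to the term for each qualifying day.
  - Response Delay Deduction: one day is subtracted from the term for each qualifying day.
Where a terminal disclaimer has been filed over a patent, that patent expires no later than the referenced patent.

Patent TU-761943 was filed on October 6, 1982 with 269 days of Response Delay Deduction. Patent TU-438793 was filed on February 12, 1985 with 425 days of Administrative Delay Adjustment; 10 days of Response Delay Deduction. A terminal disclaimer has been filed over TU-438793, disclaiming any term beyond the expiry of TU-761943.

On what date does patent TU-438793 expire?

Natural term of TU-438793:
  Base: filing + 21 years → 12 February 2006.
  Administrative Delay Adjustment: +425 days → 13 April 2007.
  Response Delay Deduction: −10 days → 3 April 2007.
Expiry of referenced patent TU-761943:
  Base: filing + 21 years → 6 October 2003.
  Response Delay Deduction: −269 days → 10 January 2003.
Terminal disclaimer: TU-438793 expires on the earlier of 3 April 2007 and 10 January 2003.

January 10, 2003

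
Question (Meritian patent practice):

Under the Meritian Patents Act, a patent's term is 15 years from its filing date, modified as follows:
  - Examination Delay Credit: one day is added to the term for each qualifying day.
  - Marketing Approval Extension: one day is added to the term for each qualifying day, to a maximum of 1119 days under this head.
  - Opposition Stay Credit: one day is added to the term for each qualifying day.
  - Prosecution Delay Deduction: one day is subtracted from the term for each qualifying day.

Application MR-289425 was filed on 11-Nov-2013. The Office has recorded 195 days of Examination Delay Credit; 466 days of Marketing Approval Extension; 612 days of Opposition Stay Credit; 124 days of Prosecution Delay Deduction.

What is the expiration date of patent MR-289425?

Base term: filing date + 15 years → 11 November 2028.
Examination Delay Credit: +195 days → 25 May 2029.
Marketing Approval Extension: 466 days (within the 1119-day cap) → +466 days → 3 September 2030.
Opposition Stay Credit: +612 days → 7 May 2032.
Prosecution Delay Deduction: −124 days → 4 January 2032.

2032-01-04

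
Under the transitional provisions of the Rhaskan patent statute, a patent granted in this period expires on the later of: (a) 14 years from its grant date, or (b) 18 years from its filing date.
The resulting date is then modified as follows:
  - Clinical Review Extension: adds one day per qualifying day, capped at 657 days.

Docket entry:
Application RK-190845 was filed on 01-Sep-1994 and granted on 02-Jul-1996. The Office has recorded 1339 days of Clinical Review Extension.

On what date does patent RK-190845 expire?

(a) grant + 14 years → 2 July 2010.
(b) filing + 18 years → 1 September 2012.
Later of the two: 1 September 2012.
Clinical Review Extension: 1339 days claimed exceeds the 657-day cap, so +657 days → 20 June 2014.

2014-06-20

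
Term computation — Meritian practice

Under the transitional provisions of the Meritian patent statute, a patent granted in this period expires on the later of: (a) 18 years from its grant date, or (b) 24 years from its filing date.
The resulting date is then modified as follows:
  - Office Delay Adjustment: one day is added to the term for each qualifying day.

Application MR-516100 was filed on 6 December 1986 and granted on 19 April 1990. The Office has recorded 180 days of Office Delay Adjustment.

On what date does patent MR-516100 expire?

(a) grant + 18 years → 19 April 2008.
(b) filing + 24 years → 6 December 2010.
Later of the two: 6 December 2010.
Office Delay Adjustment: +180 days → 4 June 2011.

2011-06-04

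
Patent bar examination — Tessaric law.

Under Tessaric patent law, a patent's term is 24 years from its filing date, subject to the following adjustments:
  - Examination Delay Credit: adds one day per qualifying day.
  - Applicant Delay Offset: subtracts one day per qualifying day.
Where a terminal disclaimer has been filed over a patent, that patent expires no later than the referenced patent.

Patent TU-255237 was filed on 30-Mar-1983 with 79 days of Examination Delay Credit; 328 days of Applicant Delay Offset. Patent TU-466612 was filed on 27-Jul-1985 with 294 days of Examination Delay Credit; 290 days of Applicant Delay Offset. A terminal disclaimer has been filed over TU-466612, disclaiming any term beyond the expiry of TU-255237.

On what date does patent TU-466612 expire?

2006-07-24

Natural term of TU-466612:
  Base: filing + 24 years → 27 July 2009.
  Examination Delay Credit: +294 days → 17 May 2010.
  Applicant Delay Offset: −290 days → 31 July 2009.
Expiry of referenced patent TU-255237:
  Base: filing + 24 years → 30 March 2007.
  Examination Delay Credit: +79 days → 17 June 2007.
  Applicant Delay Offset: −328 days → 24 July 2006.
Terminal disclaimer: TU-466612 expires on the earlier of 31 July 2009 and 24 July 2006.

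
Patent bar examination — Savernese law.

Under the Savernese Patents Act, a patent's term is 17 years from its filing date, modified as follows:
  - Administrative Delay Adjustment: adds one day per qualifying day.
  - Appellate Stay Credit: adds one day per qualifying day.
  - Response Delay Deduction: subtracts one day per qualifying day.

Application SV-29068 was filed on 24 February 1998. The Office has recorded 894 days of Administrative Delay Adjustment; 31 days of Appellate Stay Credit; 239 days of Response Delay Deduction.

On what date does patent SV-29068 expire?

January 10, 2017

Base term: filing date + 17 years → 24 February 2015.
Administrative Delay Adjustment: +894 days → 6 August 2017.
Appellate Stay Credit: +31 days → 6 September 2017.
Response Delay Deduction: −239 days → 10 January 2017.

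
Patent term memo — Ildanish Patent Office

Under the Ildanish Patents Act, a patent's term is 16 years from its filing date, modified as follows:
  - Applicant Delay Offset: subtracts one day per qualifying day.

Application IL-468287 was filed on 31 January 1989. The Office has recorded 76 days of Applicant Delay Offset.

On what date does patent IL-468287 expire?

2004-11-16

Base term: filing date + 16 years → 31 January 2005.
Applicant Delay Offset: −76 days → 16 November 2004.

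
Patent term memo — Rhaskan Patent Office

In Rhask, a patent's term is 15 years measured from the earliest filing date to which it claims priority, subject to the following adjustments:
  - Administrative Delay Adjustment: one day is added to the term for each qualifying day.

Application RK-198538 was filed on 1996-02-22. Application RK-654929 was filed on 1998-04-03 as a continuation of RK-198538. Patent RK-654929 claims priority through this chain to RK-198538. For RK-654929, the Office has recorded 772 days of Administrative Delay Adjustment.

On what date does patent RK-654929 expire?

April 4, 2013

Earliest priority filing: 22 February 1996.
Base term: 22 February 1996 + 15 years → 22 February 2011.
Administrative Delay Adjustment: +772 days → 4 April 2013.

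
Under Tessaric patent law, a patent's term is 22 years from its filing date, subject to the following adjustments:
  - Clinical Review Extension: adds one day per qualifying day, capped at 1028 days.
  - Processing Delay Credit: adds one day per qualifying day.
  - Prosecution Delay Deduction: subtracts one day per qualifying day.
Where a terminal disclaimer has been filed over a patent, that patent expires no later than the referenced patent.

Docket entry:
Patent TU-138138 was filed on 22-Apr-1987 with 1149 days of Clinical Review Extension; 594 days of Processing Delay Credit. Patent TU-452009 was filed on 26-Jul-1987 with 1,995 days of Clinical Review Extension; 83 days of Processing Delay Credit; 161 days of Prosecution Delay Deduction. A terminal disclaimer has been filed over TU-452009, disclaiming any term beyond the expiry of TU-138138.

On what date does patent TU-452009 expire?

March 2, 2012

Natural term of TU-452009:
  Base: filing + 22 years → 26 July 2009.
  Clinical Review Extension: 1995 days claimed exceeds the 1028-day cap, so +1028 days → 19 May 2012.
  Processing Delay Credit: +83 days → 10 August 2012.
  Prosecution Delay Deduction: −161 days → 2 March 2012.
Expiry of referenced patent TU-138138:
  Base: filing + 22 years → 22 April 2009.
  Clinical Review Extension: 1149 days claimed exceeds the 1028-day cap, so +1028 days → 14 February 2012.
  Processing Delay Credit: +594 days → 30 September 2013.
Terminal disclaimer: TU-452009 expires on the earlier of 2 March 2012 and 30 September 2013.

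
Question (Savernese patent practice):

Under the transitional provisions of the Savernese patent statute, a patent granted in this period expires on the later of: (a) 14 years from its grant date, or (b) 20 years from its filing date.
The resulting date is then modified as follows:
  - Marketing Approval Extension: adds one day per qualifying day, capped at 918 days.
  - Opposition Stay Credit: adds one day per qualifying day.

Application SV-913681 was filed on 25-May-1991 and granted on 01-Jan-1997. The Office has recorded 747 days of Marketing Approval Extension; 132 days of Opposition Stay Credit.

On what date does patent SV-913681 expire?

(a) grant + 14 years → 1 January 2011.
(b) filing + 20 years → 25 May 2011.
Later of the two: 25 May 2011.
Marketing Approval Extension: 747 days (within the 918-day cap) → +747 days → 10 June 2013.
Opposition Stay Credit: +132 days → 20 October 2013.

2013-10-20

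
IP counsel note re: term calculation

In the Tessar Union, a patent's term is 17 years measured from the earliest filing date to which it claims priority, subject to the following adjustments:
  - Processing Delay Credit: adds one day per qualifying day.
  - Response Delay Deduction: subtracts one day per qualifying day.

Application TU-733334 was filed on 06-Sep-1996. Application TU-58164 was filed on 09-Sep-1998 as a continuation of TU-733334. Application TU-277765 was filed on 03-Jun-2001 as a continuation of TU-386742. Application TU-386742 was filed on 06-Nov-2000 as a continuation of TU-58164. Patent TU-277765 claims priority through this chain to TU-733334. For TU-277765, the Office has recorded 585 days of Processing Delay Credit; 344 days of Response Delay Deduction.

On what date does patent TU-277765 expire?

Earliest priority filing: 6 September 1996.
Base term: 6 September 1996 + 17 years → 6 September 2013.
Processing Delay Credit: +585 days → 14 April 2015.
Response Delay Deduction: −344 days → 5 May 2014.

May 5, 2014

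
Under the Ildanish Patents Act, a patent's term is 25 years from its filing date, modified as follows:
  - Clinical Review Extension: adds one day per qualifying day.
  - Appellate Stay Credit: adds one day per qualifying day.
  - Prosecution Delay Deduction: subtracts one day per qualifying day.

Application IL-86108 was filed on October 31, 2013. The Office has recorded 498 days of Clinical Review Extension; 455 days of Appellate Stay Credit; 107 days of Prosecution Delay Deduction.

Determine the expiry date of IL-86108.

2041-02-23

Base term: filing date + 25 years → 31 October 2038.
Clinical Review Extension: +498 days → 12 March 2040.
Appellate Stay Credit: +455 days → 10 June 2041.
Prosecution Delay Deduction: −107 days → 23 February 2041.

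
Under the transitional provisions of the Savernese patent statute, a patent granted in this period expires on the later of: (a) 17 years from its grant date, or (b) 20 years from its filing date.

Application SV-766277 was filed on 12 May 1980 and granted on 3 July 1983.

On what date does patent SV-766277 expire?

2000-07-03

(a) grant + 17 years → 3 July 2000.
(b) filing + 20 years → 12 May 2000.
Later of the two: 3 July 2000.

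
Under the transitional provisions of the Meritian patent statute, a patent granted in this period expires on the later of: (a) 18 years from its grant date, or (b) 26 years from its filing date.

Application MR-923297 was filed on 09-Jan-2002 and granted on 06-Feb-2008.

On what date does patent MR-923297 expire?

(a) grant + 18 years → 6 February 2026.
(b) filing + 26 years → 9 January 2028.
Later of the two: 9 January 2028.

January 9, 2028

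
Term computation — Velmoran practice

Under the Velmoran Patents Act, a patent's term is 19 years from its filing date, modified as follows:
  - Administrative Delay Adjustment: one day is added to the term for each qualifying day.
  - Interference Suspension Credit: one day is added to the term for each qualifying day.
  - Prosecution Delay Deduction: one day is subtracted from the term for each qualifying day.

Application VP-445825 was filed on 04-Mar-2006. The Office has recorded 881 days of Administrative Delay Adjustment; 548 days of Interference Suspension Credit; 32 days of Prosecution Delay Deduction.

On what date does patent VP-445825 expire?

Base term: filing date + 19 years → 4 March 2025.
Administrative Delay Adjustment: +881 days → 2 August 2027.
Interference Suspension Credit: +548 days → 31 January 2029.
Prosecution Delay Deduction: −32 days → 30 December 2028.

December 30, 2028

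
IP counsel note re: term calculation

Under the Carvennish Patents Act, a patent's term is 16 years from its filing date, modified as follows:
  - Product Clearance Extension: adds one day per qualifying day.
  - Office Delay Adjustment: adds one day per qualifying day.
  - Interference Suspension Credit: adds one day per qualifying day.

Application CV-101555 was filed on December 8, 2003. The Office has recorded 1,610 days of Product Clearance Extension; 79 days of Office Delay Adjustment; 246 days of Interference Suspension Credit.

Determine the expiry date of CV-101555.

2025-03-26

Base term: filing date + 16 years → 8 December 2019.
Product Clearance Extension: +1610 days → 5 May 2024.
Office Delay Adjustment: +79 days → 23 July 2024.
Interference Suspension Credit: +246 days → 26 March 2025.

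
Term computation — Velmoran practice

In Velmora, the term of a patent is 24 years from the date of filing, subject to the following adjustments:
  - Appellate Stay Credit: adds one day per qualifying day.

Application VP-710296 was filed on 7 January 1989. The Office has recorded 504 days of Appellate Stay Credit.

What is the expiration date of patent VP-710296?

Base term: filing date + 24 years → 7 January 2013.
Appellate Stay Credit: +504 days → 26 May 2014.

May 26, 2014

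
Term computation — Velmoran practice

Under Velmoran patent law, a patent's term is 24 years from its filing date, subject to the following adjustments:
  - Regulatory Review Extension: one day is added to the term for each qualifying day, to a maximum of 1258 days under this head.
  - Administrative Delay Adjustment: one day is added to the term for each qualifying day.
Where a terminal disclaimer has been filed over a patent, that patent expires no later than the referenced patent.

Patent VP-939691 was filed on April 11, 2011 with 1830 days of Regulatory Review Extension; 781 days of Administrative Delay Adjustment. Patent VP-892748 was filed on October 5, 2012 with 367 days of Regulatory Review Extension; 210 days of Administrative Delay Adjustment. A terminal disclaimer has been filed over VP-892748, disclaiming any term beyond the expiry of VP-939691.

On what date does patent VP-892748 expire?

May 5, 2038

Natural term of VP-892748:
  Base: filing + 24 years → 5 October 2036.
  Regulatory Review Extension: 367 days (within the 1258-day cap) → +367 days → 7 October 2037.
  Administrative Delay Adjustment: +210 days → 5 May 2038.
Expiry of referenced patent VP-939691:
  Base: filing + 24 years → 11 April 2035.
  Regulatory Review Extension: 1830 days claimed exceeds the 1258-day cap, so +1258 days → 20 September 2038.
  Administrative Delay Adjustment: +781 days → 9 November 2040.
Terminal disclaimer: VP-892748 expires on the earlier of 5 May 2038 and 9 November 2040.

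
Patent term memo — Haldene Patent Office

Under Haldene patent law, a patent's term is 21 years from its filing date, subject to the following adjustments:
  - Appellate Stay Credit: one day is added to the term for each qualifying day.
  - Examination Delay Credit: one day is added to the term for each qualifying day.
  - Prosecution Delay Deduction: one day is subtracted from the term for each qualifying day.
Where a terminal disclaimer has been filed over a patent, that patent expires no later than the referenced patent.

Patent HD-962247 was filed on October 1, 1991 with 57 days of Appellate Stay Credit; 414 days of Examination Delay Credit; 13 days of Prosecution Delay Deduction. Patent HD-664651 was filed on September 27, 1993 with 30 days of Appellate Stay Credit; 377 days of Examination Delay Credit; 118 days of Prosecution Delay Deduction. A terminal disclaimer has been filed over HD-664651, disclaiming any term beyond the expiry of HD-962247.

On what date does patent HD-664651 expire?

2014-01-02

Natural term of HD-664651:
  Base: filing + 21 years → 27 September 2014.
  Appellate Stay Credit: +30 days → 27 October 2014.
  Examination Delay Credit: +377 days → 8 November 2015.
  Prosecution Delay Deduction: −118 days → 13 July 2015.
Expiry of referenced patent HD-962247:
  Base: filing + 21 years → 1 October 2012.
  Appellate Stay Credit: +57 days → 27 November 2012.
  Examination Delay Credit: +414 days → 15 January 2014.
  Prosecution Delay Deduction: −13 days → 2 January 2014.
Terminal disclaimer: HD-664651 expires on the earlier of 13 July 2015 and 2 January 2014.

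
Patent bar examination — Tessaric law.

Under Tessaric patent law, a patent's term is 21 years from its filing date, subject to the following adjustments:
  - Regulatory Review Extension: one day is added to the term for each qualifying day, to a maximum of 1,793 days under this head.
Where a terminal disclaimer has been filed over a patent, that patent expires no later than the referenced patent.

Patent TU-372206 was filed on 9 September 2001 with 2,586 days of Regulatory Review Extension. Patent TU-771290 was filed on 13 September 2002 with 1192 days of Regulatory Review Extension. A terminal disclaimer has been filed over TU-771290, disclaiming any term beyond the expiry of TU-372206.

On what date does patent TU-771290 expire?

December 18, 2026

Natural term of TU-771290:
  Base: filing + 21 years → 13 September 2023.
  Regulatory Review Extension: 1192 days (within the 1793-day cap) → +1192 days → 18 December 2026.
Expiry of referenced patent TU-372206:
  Base: filing + 21 years → 9 September 2022.
  Regulatory Review Extension: 2586 days claimed exceeds the 1793-day cap, so +1793 days → 7 August 2027.
Terminal disclaimer: TU-771290 expires on the earlier of 18 December 2026 and 7 August 2027.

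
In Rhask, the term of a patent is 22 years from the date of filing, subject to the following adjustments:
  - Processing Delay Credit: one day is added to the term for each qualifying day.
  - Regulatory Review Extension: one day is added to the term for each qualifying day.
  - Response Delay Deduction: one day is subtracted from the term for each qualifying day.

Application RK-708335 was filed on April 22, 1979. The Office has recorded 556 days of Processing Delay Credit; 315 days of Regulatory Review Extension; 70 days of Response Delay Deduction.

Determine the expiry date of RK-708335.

2003-07-02

Base term: filing date + 22 years → 22 April 2001.
Processing Delay Credit: +556 days → 30 October 2002.
Regulatory Review Extension: +315 days → 10 September 2003.
Response Delay Deduction: −70 days → 2 July 2003.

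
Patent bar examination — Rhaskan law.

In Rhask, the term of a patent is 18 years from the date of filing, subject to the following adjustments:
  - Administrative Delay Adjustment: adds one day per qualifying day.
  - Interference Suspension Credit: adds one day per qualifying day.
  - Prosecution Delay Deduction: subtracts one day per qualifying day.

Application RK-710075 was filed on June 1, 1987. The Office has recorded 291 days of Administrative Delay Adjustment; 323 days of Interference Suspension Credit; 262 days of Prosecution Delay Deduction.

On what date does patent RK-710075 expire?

May 19, 2006

Base term: filing date + 18 years → 1 June 2005.
Administrative Delay Adjustment: +291 days → 19 March 2006.
Interference Suspension Credit: +323 days → 5 February 2007.
Prosecution Delay Deduction: −262 days → 19 May 2006.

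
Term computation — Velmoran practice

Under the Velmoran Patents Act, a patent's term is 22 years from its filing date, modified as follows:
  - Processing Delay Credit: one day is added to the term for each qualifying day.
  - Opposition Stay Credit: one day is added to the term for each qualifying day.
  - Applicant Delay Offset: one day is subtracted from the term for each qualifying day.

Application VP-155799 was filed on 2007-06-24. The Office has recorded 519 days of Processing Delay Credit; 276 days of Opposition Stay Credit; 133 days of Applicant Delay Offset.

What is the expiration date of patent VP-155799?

April 17, 2031

Base term: filing date + 22 years → 24 June 2029.
Processing Delay Credit: +519 days → 25 November 2030.
Opposition Stay Credit: +276 days → 28 August 2031.
Applicant Delay Offset: −133 days → 17 April 2031.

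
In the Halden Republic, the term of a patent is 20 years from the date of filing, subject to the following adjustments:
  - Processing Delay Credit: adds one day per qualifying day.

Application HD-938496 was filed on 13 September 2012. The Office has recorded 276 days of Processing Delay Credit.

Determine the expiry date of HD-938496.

Base term: filing date + 20 years → 13 September 2032.
Processing Delay Credit: +276 days → 16 June 2033.

June 16, 2033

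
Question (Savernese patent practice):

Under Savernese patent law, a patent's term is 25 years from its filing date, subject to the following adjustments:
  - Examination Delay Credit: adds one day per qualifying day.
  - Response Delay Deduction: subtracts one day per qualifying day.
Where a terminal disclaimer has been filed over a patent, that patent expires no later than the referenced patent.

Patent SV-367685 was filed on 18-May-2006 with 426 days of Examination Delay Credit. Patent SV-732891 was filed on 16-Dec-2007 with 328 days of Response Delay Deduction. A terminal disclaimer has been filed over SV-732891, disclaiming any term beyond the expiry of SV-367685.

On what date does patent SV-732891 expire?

Natural term of SV-732891:
  Base: filing + 25 years → 16 December 2032.
  Response Delay Deduction: −328 days → 23 January 2032.
Expiry of referenced patent SV-367685:
  Base: filing + 25 years → 18 May 2031.
  Examination Delay Credit: +426 days → 17 July 2032.
Terminal disclaimer: SV-732891 expires on the earlier of 23 January 2032 and 17 July 2032.

January 23, 2032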